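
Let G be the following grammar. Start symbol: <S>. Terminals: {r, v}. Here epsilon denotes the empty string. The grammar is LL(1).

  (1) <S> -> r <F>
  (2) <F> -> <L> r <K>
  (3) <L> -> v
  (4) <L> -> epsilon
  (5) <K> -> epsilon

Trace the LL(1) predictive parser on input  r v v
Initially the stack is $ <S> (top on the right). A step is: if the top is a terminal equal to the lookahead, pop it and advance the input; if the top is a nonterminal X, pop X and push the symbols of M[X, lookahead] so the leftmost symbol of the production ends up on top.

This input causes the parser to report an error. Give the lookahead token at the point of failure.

v

     Stack        Input    Action
  1  $ <S>        r v v $  expand <S> -> r <F>
  2  $ <F> r      r v v $  match r
  3  $ <F>        v v $    expand <F> -> <L> r <K>
  4  $ <K> r <L>  v v $    expand <L> -> v
  5  $ <K> r v    v v $    match v
  6  $ <K> r      v $      error: top is terminal r but lookahead is v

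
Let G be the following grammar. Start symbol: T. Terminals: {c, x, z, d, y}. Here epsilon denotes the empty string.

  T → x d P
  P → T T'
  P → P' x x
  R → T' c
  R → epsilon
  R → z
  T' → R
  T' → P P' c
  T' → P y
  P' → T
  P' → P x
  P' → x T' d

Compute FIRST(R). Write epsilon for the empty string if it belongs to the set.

{epsilon, c, x, z}

FIRST(T) = {x}
FIRST(P) = {x}  (via T T', P' x x)
FIRST(P') = {x}  (via T, P x)
FIRST(R) = {epsilon, c, x, z}  (via T' c)
FIRST(T') = {epsilon, c, x, z}  (via R, P P' c, P y)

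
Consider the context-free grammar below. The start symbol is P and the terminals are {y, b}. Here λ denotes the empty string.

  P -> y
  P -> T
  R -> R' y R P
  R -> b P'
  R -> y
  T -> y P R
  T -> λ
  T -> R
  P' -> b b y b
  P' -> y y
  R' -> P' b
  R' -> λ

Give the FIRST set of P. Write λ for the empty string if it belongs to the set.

FIRST(P'): from P'->b b y b we get {b}; from P'->y y we get {y}. So FIRST(P') = {b, y}.
FIRST(R'): from R'->P' b we get {b, y}; from R'->λ we get {λ}. So FIRST(R') = {λ, b, y}.
FIRST(R): from R->R' y R P we get {b, y}; from R->b P' we get {b}; from R->y we get {y}. So FIRST(R) = {b, y}.
FIRST(T): from T->y P R we get {y}; from T->λ we get {λ}; from T->R we get {b, y}. So FIRST(T) = {λ, b, y}.
FIRST(P): from P->y we get {y}; from P->T we get {λ, b, y}. So FIRST(P) = {λ, b, y}.

{λ, b, y}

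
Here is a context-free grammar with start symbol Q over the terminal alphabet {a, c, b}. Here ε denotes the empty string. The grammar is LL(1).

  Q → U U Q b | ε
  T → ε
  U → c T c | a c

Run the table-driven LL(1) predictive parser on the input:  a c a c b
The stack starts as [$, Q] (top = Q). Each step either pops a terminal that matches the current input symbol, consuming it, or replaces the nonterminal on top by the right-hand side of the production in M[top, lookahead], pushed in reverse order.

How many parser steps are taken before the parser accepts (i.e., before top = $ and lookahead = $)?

9

     Stack        Input        Action
  1  $ Q          a c a c b $  expand Q → U U Q b
  2  $ b Q U U    a c a c b $  expand U → a c
  3  $ b Q U c a  a c a c b $  match a
  4  $ b Q U c    c a c b $    match c
  5  $ b Q U      a c b $      expand U → a c
  6  $ b Q c a    a c b $      match a
  7  $ b Q c      c b $        match c
  8  $ b Q        b $          expand Q → ε
  9  $ b          b $          match b
Accept reached after 9 steps.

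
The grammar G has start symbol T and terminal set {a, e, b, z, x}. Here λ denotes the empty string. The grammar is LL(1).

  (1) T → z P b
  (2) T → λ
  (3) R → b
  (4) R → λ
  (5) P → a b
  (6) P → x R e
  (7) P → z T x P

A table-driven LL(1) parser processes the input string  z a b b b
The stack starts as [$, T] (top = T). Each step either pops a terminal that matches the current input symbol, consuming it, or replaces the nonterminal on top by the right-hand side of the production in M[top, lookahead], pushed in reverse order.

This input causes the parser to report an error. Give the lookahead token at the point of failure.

step 1: stack=$ T  input=z a b b b $  — expand T → z P b
step 2: stack=$ b P z  input=z a b b b $  — match z
step 3: stack=$ b P  input=a b b b $  — expand P → a b
step 4: stack=$ b b a  input=a b b b $  — match a
step 5: stack=$ b b  input=b b b $  — match b
step 6: stack=$ b  input=b b $  — match b
step 7: stack=$  input=b $  — error: stack empty but input remains

b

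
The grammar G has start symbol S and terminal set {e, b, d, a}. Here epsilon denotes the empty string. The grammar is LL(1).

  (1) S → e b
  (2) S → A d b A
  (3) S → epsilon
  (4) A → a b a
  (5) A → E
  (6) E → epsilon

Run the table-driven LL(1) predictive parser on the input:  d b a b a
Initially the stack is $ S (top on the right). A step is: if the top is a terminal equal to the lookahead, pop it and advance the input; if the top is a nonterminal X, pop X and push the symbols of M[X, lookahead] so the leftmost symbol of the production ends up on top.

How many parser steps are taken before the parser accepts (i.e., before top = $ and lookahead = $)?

9

step 1: stack=$ S  input=d b a b a $  — expand S → A d b A
step 2: stack=$ A b d A  input=d b a b a $  — expand A → E
step 3: stack=$ A b d E  input=d b a b a $  — expand E → epsilon
step 4: stack=$ A b d  input=d b a b a $  — match d
step 5: stack=$ A b  input=b a b a $  — match b
step 6: stack=$ A  input=a b a $  — expand A → a b a
step 7: stack=$ a b a  input=a b a $  — match a
step 8: stack=$ a b  input=b a $  — match b
step 9: stack=$ a  input=a $  — match a
Accept reached after 9 steps.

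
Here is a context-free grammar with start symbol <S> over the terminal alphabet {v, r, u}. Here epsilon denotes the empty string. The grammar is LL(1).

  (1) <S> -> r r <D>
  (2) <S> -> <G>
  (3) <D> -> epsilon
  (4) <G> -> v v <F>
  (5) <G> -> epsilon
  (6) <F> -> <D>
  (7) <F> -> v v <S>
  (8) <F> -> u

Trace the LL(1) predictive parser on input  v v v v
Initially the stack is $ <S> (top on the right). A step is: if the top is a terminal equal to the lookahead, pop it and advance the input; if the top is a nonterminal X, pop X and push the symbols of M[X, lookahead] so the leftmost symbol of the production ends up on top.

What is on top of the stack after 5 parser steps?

v

     Stack      Input      Action
  1  $ <S>      v v v v $  expand <S> -> <G>
  2  $ <G>      v v v v $  expand <G> -> v v <F>
  3  $ <F> v v  v v v v $  match v
  4  $ <F> v    v v v $    match v
  5  $ <F>      v v $      expand <F> -> v v <S>
Stack after step 5: $ <S> v v (top = v).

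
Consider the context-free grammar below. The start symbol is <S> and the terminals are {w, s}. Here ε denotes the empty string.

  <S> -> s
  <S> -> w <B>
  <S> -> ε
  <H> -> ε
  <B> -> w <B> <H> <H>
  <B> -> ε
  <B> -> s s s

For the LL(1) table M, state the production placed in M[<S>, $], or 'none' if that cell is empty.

FIRST(<S>): from <S>->s we get {s}; from <S>->w <B> we get {w}; from <S>->ε we get {ε}. So FIRST(<S>) = {ε, s, w}.
FIRST(<H>): from <H>->ε we get {ε}. So FIRST(<H>) = {ε}.
FIRST(<B>): from <B>->w <B> <H> <H> we get {w}; from <B>->ε we get {ε}; from <B>->s s s we get {s}. So FIRST(<B>) = {ε, s, w}.
FOLLOW(<S>) includes $ since <S> is the start symbol.
FOLLOW(<S>): <S> appears on no right-hand side. Thus FOLLOW(<S>) = {$}.
For <S> -> s: FIRST(s) = {s}, so it goes in M[<S>, t] for t ∈ {s}.
For <S> -> w <B>: FIRST(w <B>) = {w}, so it goes in M[<S>, t] for t ∈ {w}.
For <S> -> ε: FIRST(ε) = {ε}, so it goes in M[<S>, t] for t ∈ {}; since ε ∈ FIRST, also for every t ∈ FOLLOW(<S>) = {$}.

<S> -> ε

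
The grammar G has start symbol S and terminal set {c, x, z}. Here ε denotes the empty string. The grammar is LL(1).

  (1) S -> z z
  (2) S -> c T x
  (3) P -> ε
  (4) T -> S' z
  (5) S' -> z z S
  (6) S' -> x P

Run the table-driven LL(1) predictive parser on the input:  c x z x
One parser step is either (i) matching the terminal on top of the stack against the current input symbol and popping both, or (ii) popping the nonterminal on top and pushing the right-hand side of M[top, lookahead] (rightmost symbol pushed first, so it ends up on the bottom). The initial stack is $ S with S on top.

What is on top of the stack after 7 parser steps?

x

     Stack      Input      Action
  1  $ S        c x z x $  expand S -> c T x
  2  $ x T c    c x z x $  match c
  3  $ x T      x z x $    expand T -> S' z
  4  $ x z S'   x z x $    expand S' -> x P
  5  $ x z P x  x z x $    match x
  6  $ x z P    z x $      expand P -> ε
  7  $ x z      z x $      match z
Stack after step 7: $ x (top = x).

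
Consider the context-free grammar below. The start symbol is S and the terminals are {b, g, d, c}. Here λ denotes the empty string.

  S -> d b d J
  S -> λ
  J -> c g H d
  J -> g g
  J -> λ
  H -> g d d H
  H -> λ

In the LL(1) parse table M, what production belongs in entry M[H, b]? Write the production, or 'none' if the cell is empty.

FIRST(S) = {λ, d}
FIRST(J) = {λ, c, g}
FIRST(H) = {λ, g}
FOLLOW(S) includes $ since S is the start symbol.
FOLLOW(H): in J->c g H d, H is followed by d with FIRST {d}; in H->g d d H, the suffix after H is empty (adds nothing new). Thus FOLLOW(H) = {d}.
For H -> g d d H: FIRST(g d d H) = {g}, so it goes in M[H, t] for t ∈ {g}.
For H -> λ: FIRST(λ) = {λ}, so it goes in M[H, t] for t ∈ {}; since λ ∈ FIRST, also for every t ∈ FOLLOW(H) = {d}.
None of these place a production in M[H, b].

none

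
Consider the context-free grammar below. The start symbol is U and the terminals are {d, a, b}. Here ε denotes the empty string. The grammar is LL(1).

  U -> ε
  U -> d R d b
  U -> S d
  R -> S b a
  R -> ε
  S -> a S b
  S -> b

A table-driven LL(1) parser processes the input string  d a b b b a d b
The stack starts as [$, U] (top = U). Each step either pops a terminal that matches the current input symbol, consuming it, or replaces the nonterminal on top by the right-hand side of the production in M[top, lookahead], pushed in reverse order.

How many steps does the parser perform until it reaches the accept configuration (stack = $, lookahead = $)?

12

step 1: stack=$ U  input=d a b b b a d b $  — expand U -> d R d b
step 2: stack=$ b d R d  input=d a b b b a d b $  — match d
step 3: stack=$ b d R  input=a b b b a d b $  — expand R -> S b a
step 4: stack=$ b d a b S  input=a b b b a d b $  — expand S -> a S b
step 5: stack=$ b d a b b S a  input=a b b b a d b $  — match a
step 6: stack=$ b d a b b S  input=b b b a d b $  — expand S -> b
step 7: stack=$ b d a b b b  input=b b b a d b $  — match b
step 8: stack=$ b d a b b  input=b b a d b $  — match b
step 9: stack=$ b d a b  input=b a d b $  — match b
step 10: stack=$ b d a  input=a d b $  — match a
step 11: stack=$ b d  input=d b $  — match d
step 12: stack=$ b  input=b $  — match b
Accept reached after 12 steps.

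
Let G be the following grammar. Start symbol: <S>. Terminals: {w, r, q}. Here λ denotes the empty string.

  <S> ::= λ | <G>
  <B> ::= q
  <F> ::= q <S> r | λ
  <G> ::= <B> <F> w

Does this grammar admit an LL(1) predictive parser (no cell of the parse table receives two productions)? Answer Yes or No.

FIRST(<S>) = {λ, q}
FIRST(<B>) = {q}
FIRST(<F>) = {λ, q}
FIRST(<G>) = {q}
FOLLOW(<S>) = {$, r}
FOLLOW(<B>) = {q, w}
FOLLOW(<F>) = {w}
FOLLOW(<G>) = {$, r}
Each cell of M receives at most one production.

Yes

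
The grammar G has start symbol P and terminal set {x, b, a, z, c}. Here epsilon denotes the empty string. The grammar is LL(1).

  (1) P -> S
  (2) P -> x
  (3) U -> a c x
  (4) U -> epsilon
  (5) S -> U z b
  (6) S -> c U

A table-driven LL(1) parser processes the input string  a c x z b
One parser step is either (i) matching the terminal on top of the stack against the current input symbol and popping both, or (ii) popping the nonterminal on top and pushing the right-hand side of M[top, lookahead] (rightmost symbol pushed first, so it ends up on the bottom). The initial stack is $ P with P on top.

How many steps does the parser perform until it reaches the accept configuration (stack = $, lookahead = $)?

8

step 1: stack=$ P  input=a c x z b $  — expand P -> S
step 2: stack=$ S  input=a c x z b $  — expand S -> U z b
step 3: stack=$ b z U  input=a c x z b $  — expand U -> a c x
step 4: stack=$ b z x c a  input=a c x z b $  — match a
step 5: stack=$ b z x c  input=c x z b $  — match c
step 6: stack=$ b z x  input=x z b $  — match x
step 7: stack=$ b z  input=z b $  — match z
step 8: stack=$ b  input=b $  — match b
Accept reached after 8 steps.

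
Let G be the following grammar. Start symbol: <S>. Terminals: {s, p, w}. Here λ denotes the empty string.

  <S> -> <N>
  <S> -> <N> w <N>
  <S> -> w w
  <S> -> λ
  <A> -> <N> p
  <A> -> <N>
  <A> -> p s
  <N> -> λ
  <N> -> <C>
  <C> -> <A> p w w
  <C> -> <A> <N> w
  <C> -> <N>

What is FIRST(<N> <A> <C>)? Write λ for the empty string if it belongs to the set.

{λ, p, w}

FIRST(<S>) = {λ, p, w}  (via <N>, <N> w <N>)
FIRST(<A>) = {λ, p, w}  (via <N> p, <N>)
FIRST(<N>) = {λ, p, w}  (via <C>)
FIRST(<C>) = {λ, p, w}  (via <A> p w w, <A> <N> w, <N>)
FIRST(<N> <A> <C>): take FIRST of each symbol in turn, carrying on past any symbol whose FIRST contains λ; result {λ, p, w}.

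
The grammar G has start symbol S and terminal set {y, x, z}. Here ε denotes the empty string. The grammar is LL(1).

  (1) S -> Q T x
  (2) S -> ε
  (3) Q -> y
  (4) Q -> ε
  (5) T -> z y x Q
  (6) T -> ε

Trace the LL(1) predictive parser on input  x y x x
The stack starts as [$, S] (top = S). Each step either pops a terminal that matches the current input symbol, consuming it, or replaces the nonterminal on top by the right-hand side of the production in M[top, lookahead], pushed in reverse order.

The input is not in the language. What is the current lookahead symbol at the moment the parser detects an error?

step 1: stack=$ S  input=x y x x $  — expand S -> Q T x
step 2: stack=$ x T Q  input=x y x x $  — expand Q -> ε
step 3: stack=$ x T  input=x y x x $  — expand T -> ε
step 4: stack=$ x  input=x y x x $  — match x
step 5: stack=$  input=y x x $  — error: stack empty but input remains

y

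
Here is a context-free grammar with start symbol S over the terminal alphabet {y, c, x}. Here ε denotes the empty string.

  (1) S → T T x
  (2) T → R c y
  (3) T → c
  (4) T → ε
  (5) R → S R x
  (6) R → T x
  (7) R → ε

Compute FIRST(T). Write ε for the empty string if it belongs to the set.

FIRST(S): from S→T T x we get {c, x}. So FIRST(S) = {c, x}.
FIRST(T): from T→R c y we get {c, x}; from T→c we get {c}; from T→ε we get {ε}. So FIRST(T) = {ε, c, x}.
FIRST(R): from R→S R x we get {c, x}; from R→T x we get {c, x}; from R→ε we get {ε}. So FIRST(R) = {ε, c, x}.

{ε, c, x}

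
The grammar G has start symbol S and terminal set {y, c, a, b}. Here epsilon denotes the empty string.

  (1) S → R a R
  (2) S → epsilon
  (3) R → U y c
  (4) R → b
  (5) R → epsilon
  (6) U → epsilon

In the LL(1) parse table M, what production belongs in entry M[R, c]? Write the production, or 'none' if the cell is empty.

none

FIRST(U): from U→epsilon we get {epsilon}. So FIRST(U) = {epsilon}.
FIRST(R): from R→U y c we get {y}; from R→b we get {b}; from R→epsilon we get {epsilon}. So FIRST(R) = {epsilon, b, y}.
FIRST(S): from S→R a R we get {a, b, y}; from S→epsilon we get {epsilon}. So FIRST(S) = {epsilon, a, b, y}.
FOLLOW(S) includes $ since S is the start symbol.
FOLLOW(S): S appears on no right-hand side. Thus FOLLOW(S) = {$}.
FOLLOW(R): in S→R a R (occurrence 1), R is followed by a R with FIRST {a}; in S→R a R (occurrence 2), the suffix after R is empty, so FOLLOW(R) ⊇ FOLLOW(S) = {$}. Thus FOLLOW(R) = {$, a}.
For R → U y c: FIRST(U y c) = {y}, so it goes in M[R, t] for t ∈ {y}.
For R → b: FIRST(b) = {b}, so it goes in M[R, t] for t ∈ {b}.
For R → epsilon: FIRST(epsilon) = {epsilon}, so it goes in M[R, t] for t ∈ {}; since epsilon ∈ FIRST, also for every t ∈ FOLLOW(R) = {$, a}.
None of these place a production in M[R, c].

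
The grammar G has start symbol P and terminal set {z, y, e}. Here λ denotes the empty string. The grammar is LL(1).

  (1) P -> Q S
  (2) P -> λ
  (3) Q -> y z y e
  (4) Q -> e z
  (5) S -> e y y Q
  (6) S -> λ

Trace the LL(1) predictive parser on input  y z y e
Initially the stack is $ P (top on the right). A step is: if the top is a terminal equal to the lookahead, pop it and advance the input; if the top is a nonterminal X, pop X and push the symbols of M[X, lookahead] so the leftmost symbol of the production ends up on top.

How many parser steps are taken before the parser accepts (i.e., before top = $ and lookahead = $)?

step 1: stack=$ P  input=y z y e $  — expand P -> Q S
step 2: stack=$ S Q  input=y z y e $  — expand Q -> y z y e
step 3: stack=$ S e y z y  input=y z y e $  — match y
step 4: stack=$ S e y z  input=z y e $  — match z
step 5: stack=$ S e y  input=y e $  — match y
step 6: stack=$ S e  input=e $  — match e
step 7: stack=$ S  input=$  — expand S -> λ
Accept reached after 7 steps.

7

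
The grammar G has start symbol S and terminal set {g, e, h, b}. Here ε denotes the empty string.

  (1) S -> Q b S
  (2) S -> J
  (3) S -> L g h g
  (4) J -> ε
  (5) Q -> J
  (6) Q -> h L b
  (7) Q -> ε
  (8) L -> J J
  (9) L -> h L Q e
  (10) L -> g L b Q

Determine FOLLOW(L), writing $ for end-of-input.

{b, e, g, h}

FIRST(J): from J->ε we get {ε}. So FIRST(J) = {ε}.
FIRST(Q): from Q->J we get {ε}; from Q->h L b we get {h}; from Q->ε we get {ε}. So FIRST(Q) = {ε, h}.
FIRST(L): from L->J J we get {ε}; from L->h L Q e we get {h}; from L->g L b Q we get {g}. So FIRST(L) = {ε, g, h}.
FIRST(S): from S->Q b S we get {b, h}; from S->J we get {ε}; from S->L g h g we get {g, h}. So FIRST(S) = {ε, b, g, h}.
FOLLOW(S) includes $ since S is the start symbol.
FOLLOW(S): in S->Q b S, the suffix after S is empty (adds nothing new). Thus FOLLOW(S) = {$}.
FOLLOW(L): in S->L g h g, L is followed by g h g with FIRST {g}; in Q->h L b, L is followed by b with FIRST {b}; in L->h L Q e, L is followed by Q e with FIRST {e, h}; in L->g L b Q, L is followed by b Q with FIRST {b}. Thus FOLLOW(L) = {b, e, g, h}.
FOLLOW(Q): in S->Q b S, Q is followed by b S with FIRST {b}; in L->h L Q e, Q is followed by e with FIRST {e}; in L->g L b Q, the suffix after Q is empty, so FOLLOW(Q) ⊇ FOLLOW(L) = {b, e, g, h}. Thus FOLLOW(Q) = {b, e, g, h}.
FOLLOW(J): in S->J, the suffix after J is empty, so FOLLOW(J) ⊇ FOLLOW(S) = {$}; in Q->J, the suffix after J is empty, so FOLLOW(J) ⊇ FOLLOW(Q) = {b, e, g, h}; in L->J J (occurrence 1), J is followed by J with FIRST {ε}; in L->J J (occurrence 1), the suffix after J is nullable, so FOLLOW(J) ⊇ FOLLOW(L) = {b, e, g, h}; in L->J J (occurrence 2), the suffix after J is empty, so FOLLOW(J) ⊇ FOLLOW(L) = {b, e, g, h}. Thus FOLLOW(J) = {$, b, e, g, h}.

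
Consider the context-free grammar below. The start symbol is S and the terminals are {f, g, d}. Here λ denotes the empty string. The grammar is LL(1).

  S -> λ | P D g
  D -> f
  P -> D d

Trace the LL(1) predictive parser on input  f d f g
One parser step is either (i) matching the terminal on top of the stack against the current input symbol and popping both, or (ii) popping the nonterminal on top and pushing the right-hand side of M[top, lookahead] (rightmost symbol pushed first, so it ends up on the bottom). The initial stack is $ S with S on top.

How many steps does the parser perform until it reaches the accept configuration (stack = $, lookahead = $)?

8

step 1: stack=$ S  input=f d f g $  — expand S -> P D g
step 2: stack=$ g D P  input=f d f g $  — expand P -> D d
step 3: stack=$ g D d D  input=f d f g $  — expand D -> f
step 4: stack=$ g D d f  input=f d f g $  — match f
step 5: stack=$ g D d  input=d f g $  — match d
step 6: stack=$ g D  input=f g $  — expand D -> f
step 7: stack=$ g f  input=f g $  — match f
step 8: stack=$ g  input=g $  — match g
Accept reached after 8 steps.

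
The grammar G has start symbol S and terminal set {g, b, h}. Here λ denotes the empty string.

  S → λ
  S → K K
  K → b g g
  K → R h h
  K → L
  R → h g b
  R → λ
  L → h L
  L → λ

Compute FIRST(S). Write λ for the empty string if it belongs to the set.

FIRST(R) = {λ, h}
FIRST(L) = {λ, h}
FIRST(K) = {λ, b, h}  (via R h h, L)
FIRST(S) = {λ, b, h}  (via K K)

{λ, b, h}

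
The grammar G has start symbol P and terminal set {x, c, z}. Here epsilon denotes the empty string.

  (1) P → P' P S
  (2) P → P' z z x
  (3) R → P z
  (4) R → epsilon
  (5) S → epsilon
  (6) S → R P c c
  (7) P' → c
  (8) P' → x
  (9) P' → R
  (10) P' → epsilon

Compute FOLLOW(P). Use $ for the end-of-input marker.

{$, c, x, z}

FIRST(P) = {c, x, z}  (via P' P S, P' z z x)
FIRST(R) = {epsilon, c, x, z}  (via P z)
FIRST(S) = {epsilon, c, x, z}  (via R P c c)
FIRST(P') = {epsilon, c, x, z}  (via R)
FOLLOW(P) includes $ since P is the start symbol.
FOLLOW(P): in P→P' P S, P is followed by S with FIRST {epsilon, c, x, z}; in P→P' P S, the suffix after P is nullable (adds nothing new); in R→P z, P is followed by z with FIRST {z}; in S→R P c c, P is followed by c c with FIRST {c}. Thus FOLLOW(P) = {$, c, x, z}.
FOLLOW(S): in P→P' P S, the suffix after S is empty, so FOLLOW(S) ⊇ FOLLOW(P) = {$, c, x, z}. Thus FOLLOW(S) = {$, c, x, z}.
FOLLOW(P'): in P→P' P S, P' is followed by P S with FIRST {c, x, z}; in P→P' z z x, P' is followed by z z x with FIRST {z}. Thus FOLLOW(P') = {c, x, z}.
FOLLOW(R): in S→R P c c, R is followed by P c c with FIRST {c, x, z}; in P'→R, the suffix after R is empty, so FOLLOW(R) ⊇ FOLLOW(P') = {c, x, z}. Thus FOLLOW(R) = {c, x, z}.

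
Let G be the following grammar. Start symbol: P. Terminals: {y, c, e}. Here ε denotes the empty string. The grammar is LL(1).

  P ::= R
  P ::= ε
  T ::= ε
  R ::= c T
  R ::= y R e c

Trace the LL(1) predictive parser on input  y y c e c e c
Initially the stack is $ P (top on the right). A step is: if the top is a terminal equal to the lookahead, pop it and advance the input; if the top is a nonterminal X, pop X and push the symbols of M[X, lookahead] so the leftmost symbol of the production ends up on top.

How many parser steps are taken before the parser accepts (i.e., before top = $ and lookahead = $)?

12

step 1: stack=$ P  input=y y c e c e c $  — expand P ::= R
step 2: stack=$ R  input=y y c e c e c $  — expand R ::= y R e c
step 3: stack=$ c e R y  input=y y c e c e c $  — match y
step 4: stack=$ c e R  input=y c e c e c $  — expand R ::= y R e c
step 5: stack=$ c e c e R y  input=y c e c e c $  — match y
step 6: stack=$ c e c e R  input=c e c e c $  — expand R ::= c T
step 7: stack=$ c e c e T c  input=c e c e c $  — match c
step 8: stack=$ c e c e T  input=e c e c $  — expand T ::= ε
step 9: stack=$ c e c e  input=e c e c $  — match e
step 10: stack=$ c e c  input=c e c $  — match c
step 11: stack=$ c e  input=e c $  — match e
step 12: stack=$ c  input=c $  — match c
Accept reached after 12 steps.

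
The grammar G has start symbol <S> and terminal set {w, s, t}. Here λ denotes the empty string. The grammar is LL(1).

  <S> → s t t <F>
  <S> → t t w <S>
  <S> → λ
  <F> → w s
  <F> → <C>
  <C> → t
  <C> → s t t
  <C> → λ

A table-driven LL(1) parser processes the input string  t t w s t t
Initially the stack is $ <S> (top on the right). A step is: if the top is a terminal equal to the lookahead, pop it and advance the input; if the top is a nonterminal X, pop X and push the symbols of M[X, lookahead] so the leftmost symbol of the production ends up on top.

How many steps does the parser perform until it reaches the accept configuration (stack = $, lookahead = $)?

10

step 1: stack=$ <S>  input=t t w s t t $  — expand <S> → t t w <S>
step 2: stack=$ <S> w t t  input=t t w s t t $  — match t
step 3: stack=$ <S> w t  input=t w s t t $  — match t
step 4: stack=$ <S> w  input=w s t t $  — match w
step 5: stack=$ <S>  input=s t t $  — expand <S> → s t t <F>
step 6: stack=$ <F> t t s  input=s t t $  — match s
step 7: stack=$ <F> t t  input=t t $  — match t
step 8: stack=$ <F> t  input=t $  — match t
step 9: stack=$ <F>  input=$  — expand <F> → <C>
step 10: stack=$ <C>  input=$  — expand <C> → λ
Accept reached after 10 steps.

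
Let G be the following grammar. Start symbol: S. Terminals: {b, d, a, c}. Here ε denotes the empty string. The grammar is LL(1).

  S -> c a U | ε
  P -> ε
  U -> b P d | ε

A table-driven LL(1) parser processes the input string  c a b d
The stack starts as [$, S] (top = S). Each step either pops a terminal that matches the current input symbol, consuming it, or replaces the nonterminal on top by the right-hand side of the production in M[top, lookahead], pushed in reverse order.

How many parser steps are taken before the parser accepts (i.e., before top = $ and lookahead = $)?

7

     Stack    Input      Action
  1  $ S      c a b d $  expand S -> c a U
  2  $ U a c  c a b d $  match c
  3  $ U a    a b d $    match a
  4  $ U      b d $      expand U -> b P d
  5  $ d P b  b d $      match b
  6  $ d P    d $        expand P -> ε
  7  $ d      d $        match d
Accept reached after 7 steps.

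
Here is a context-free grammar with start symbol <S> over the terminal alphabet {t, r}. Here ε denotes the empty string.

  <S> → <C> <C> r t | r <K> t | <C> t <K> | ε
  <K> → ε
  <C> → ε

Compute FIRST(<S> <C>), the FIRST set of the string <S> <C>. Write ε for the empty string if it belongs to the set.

FIRST(<K>): from <K>→ε we get {ε}. So FIRST(<K>) = {ε}.
FIRST(<C>): from <C>→ε we get {ε}. So FIRST(<C>) = {ε}.
FIRST(<S>): from <S>→<C> <C> r t we get {r}; from <S>→r <K> t we get {r}; from <S>→<C> t <K> we get {t}; from <S>→ε we get {ε}. So FIRST(<S>) = {ε, r, t}.
FIRST(<S> <C>): take FIRST of each symbol in turn, carrying on past any symbol whose FIRST contains ε; result {ε, r, t}.

{ε, r, t}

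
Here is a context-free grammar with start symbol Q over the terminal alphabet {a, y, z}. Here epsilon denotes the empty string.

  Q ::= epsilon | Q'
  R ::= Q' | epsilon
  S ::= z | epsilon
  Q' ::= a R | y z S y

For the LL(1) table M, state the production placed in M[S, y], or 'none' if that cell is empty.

FIRST(S) = {epsilon, z}
FIRST(Q') = {a, y}
FIRST(Q) = {epsilon, a, y}  (via Q')
FIRST(R) = {epsilon, a, y}  (via Q')
FOLLOW(Q) includes $ since Q is the start symbol.
FOLLOW(S): in Q'::=y z S y, S is followed by y with FIRST {y}. Thus FOLLOW(S) = {y}.
For S ::= z: FIRST(z) = {z}, so it goes in M[S, t] for t ∈ {z}.
For S ::= epsilon: FIRST(epsilon) = {epsilon}, so it goes in M[S, t] for t ∈ {}; since epsilon ∈ FIRST, also for every t ∈ FOLLOW(S) = {y}.

S ::= epsilon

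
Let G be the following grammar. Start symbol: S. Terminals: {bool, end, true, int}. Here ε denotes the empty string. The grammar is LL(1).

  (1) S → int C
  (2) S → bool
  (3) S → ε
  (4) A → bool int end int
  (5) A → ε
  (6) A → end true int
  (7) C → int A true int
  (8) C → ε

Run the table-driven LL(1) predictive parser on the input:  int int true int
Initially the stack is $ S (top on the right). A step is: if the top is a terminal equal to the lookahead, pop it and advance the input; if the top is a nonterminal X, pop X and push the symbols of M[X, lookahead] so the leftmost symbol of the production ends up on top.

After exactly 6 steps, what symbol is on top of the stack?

     Stack             Input               Action
  1  $ S               int int true int $  expand S → int C
  2  $ C int           int int true int $  match int
  3  $ C               int true int $      expand C → int A true int
  4  $ int true A int  int true int $      match int
  5  $ int true A      true int $          expand A → ε
  6  $ int true        true int $          match true
Stack after step 6: $ int (top = int).

int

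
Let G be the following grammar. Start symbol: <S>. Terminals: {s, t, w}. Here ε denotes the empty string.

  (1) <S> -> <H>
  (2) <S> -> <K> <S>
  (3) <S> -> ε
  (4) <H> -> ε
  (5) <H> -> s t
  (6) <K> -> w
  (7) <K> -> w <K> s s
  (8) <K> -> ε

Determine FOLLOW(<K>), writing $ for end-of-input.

{$, s, w}

FIRST(<H>) = {ε, s}
FIRST(<K>) = {ε, w}
FIRST(<S>) = {ε, s, w}  (via <H>, <K> <S>)
FOLLOW(<S>) includes $ since <S> is the start symbol.
FOLLOW(<S>): in <S>-><K> <S>, the suffix after <S> is empty (adds nothing new). Thus FOLLOW(<S>) = {$}.
FOLLOW(<H>): in <S>-><H>, the suffix after <H> is empty, so FOLLOW(<H>) ⊇ FOLLOW(<S>) = {$}. Thus FOLLOW(<H>) = {$}.
FOLLOW(<K>): in <S>-><K> <S>, <K> is followed by <S> with FIRST {ε, s, w}; in <S>-><K> <S>, the suffix after <K> is nullable, so FOLLOW(<K>) ⊇ FOLLOW(<S>) = {$}; in <K>->w <K> s s, <K> is followed by s s with FIRST {s}. Thus FOLLOW(<K>) = {$, s, w}.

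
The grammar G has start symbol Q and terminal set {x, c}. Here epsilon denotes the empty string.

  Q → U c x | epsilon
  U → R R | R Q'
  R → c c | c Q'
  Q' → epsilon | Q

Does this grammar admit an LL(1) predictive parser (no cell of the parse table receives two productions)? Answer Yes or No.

No

FIRST(Q) = {epsilon, c}
FIRST(U) = {c}
FIRST(R) = {c}
FIRST(Q') = {epsilon, c}
FOLLOW(Q) = {$, c}
FOLLOW(U) = {c}
FOLLOW(R) = {c}
FOLLOW(Q') = {c}
Cell M[Q, c] receives both Q → U c x and Q → epsilon — the grammar is not LL(1).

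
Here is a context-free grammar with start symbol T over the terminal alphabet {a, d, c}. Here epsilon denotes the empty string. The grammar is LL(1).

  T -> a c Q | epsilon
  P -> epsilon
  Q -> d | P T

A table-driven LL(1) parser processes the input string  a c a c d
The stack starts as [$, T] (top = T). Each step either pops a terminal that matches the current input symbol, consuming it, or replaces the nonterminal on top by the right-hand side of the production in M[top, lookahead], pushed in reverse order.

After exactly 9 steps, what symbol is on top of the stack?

     Stack    Input        Action
  1  $ T      a c a c d $  expand T -> a c Q
  2  $ Q c a  a c a c d $  match a
  3  $ Q c    c a c d $    match c
  4  $ Q      a c d $      expand Q -> P T
  5  $ T P    a c d $      expand P -> epsilon
  6  $ T      a c d $      expand T -> a c Q
  7  $ Q c a  a c d $      match a
  8  $ Q c    c d $        match c
  9  $ Q      d $          expand Q -> d
Stack after step 9: $ d (top = d).

d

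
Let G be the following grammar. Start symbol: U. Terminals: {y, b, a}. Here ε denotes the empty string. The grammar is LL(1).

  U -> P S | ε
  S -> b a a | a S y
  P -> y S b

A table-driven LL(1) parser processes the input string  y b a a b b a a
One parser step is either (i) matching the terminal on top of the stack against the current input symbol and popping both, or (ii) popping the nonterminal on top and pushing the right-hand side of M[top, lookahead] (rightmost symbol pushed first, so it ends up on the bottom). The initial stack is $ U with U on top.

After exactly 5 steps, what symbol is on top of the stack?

     Stack        Input              Action
  1  $ U          y b a a b b a a $  expand U -> P S
  2  $ S P        y b a a b b a a $  expand P -> y S b
  3  $ S b S y    y b a a b b a a $  match y
  4  $ S b S      b a a b b a a $    expand S -> b a a
  5  $ S b a a b  b a a b b a a $    match b
Stack after step 5: $ S b a a (top = a).

a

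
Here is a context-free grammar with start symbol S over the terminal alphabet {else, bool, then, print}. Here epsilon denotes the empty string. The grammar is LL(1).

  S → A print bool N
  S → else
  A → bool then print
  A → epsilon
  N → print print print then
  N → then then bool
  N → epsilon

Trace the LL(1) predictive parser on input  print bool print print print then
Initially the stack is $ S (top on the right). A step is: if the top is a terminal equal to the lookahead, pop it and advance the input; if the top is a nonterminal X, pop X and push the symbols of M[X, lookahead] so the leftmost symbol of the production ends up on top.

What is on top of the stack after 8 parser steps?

then

step 1: stack=$ S  input=print bool print print print then $  — expand S → A print bool N
step 2: stack=$ N bool print A  input=print bool print print print then $  — expand A → epsilon
step 3: stack=$ N bool print  input=print bool print print print then $  — match print
step 4: stack=$ N bool  input=bool print print print then $  — match bool
step 5: stack=$ N  input=print print print then $  — expand N → print print print then
step 6: stack=$ then print print print  input=print print print then $  — match print
step 7: stack=$ then print print  input=print print then $  — match print
step 8: stack=$ then print  input=print then $  — match print
Stack after step 8: $ then (top = then).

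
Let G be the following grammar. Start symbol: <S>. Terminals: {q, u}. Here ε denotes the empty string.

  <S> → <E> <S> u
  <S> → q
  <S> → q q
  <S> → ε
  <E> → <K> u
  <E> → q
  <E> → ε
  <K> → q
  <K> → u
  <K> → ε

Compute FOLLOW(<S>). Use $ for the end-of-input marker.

{$, u}

FIRST(<K>) = {ε, q, u}
FIRST(<E>) = {ε, q, u}  (via <K> u)
FIRST(<S>) = {ε, q, u}  (via <E> <S> u)
FOLLOW(<S>) includes $ since <S> is the start symbol.
FOLLOW(<S>): in <S>→<E> <S> u, <S> is followed by u with FIRST {u}. Thus FOLLOW(<S>) = {$, u}.
FOLLOW(<E>): in <S>→<E> <S> u, <E> is followed by <S> u with FIRST {q, u}. Thus FOLLOW(<E>) = {q, u}.
FOLLOW(<K>): in <E>→<K> u, <K> is followed by u with FIRST {u}. Thus FOLLOW(<K>) = {u}.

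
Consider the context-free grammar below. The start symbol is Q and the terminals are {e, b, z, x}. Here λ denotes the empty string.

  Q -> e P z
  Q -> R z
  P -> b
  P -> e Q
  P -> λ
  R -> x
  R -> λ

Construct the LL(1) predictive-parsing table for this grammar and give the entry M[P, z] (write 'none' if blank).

P -> λ

FIRST(P): from P->b we get {b}; from P->e Q we get {e}; from P->λ we get {λ}. So FIRST(P) = {λ, b, e}.
FIRST(R): from R->x we get {x}; from R->λ we get {λ}. So FIRST(R) = {λ, x}.
FIRST(Q): from Q->e P z we get {e}; from Q->R z we get {x, z}. So FIRST(Q) = {e, x, z}.
FOLLOW(Q) includes $ since Q is the start symbol.
FOLLOW(P): in Q->e P z, P is followed by z with FIRST {z}. Thus FOLLOW(P) = {z}.
For P -> b: FIRST(b) = {b}, so it goes in M[P, t] for t ∈ {b}.
For P -> e Q: FIRST(e Q) = {e}, so it goes in M[P, t] for t ∈ {e}.
For P -> λ: FIRST(λ) = {λ}, so it goes in M[P, t] for t ∈ {}; since λ ∈ FIRST, also for every t ∈ FOLLOW(P) = {z}.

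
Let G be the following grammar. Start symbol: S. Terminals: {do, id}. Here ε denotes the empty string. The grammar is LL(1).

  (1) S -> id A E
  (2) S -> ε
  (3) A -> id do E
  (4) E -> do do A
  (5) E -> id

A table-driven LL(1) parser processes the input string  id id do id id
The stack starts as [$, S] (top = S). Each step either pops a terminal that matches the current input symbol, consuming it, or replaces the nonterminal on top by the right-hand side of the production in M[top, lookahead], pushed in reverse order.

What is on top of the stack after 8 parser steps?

     Stack        Input             Action
  1  $ S          id id do id id $  expand S -> id A E
  2  $ E A id     id id do id id $  match id
  3  $ E A        id do id id $     expand A -> id do E
  4  $ E E do id  id do id id $     match id
  5  $ E E do     do id id $        match do
  6  $ E E        id id $           expand E -> id
  7  $ E id       id id $           match id
  8  $ E          id $              expand E -> id
Stack after step 8: $ id (top = id).

id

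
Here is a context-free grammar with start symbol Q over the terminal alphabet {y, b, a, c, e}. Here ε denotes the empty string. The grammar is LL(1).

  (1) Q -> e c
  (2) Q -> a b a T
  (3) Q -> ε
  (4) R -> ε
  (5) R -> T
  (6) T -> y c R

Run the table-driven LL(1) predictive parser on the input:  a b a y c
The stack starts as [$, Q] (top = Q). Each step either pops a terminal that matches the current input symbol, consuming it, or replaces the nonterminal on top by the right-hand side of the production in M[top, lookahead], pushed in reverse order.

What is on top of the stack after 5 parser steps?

     Stack      Input        Action
  1  $ Q        a b a y c $  expand Q -> a b a T
  2  $ T a b a  a b a y c $  match a
  3  $ T a b    b a y c $    match b
  4  $ T a      a y c $      match a
  5  $ T        y c $        expand T -> y c R
Stack after step 5: $ R c y (top = y).

y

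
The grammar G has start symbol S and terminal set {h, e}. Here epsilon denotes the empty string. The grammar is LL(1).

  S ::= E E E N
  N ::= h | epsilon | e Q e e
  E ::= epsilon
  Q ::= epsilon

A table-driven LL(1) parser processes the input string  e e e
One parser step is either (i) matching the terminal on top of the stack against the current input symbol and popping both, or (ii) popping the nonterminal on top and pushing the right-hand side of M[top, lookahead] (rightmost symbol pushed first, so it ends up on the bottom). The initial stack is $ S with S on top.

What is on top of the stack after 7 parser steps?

e

step 1: stack=$ S  input=e e e $  — expand S ::= E E E N
step 2: stack=$ N E E E  input=e e e $  — expand E ::= epsilon
step 3: stack=$ N E E  input=e e e $  — expand E ::= epsilon
step 4: stack=$ N E  input=e e e $  — expand E ::= epsilon
step 5: stack=$ N  input=e e e $  — expand N ::= e Q e e
step 6: stack=$ e e Q e  input=e e e $  — match e
step 7: stack=$ e e Q  input=e e $  — expand Q ::= epsilon
Stack after step 7: $ e e (top = e).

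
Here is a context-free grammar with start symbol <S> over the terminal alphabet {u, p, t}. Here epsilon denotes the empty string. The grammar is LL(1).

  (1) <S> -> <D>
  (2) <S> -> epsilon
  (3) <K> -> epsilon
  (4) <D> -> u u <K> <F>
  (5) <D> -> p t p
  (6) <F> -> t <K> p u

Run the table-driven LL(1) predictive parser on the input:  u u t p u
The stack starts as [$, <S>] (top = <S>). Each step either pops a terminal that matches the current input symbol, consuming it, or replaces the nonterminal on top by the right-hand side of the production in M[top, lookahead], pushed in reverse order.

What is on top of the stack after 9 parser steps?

     Stack          Input        Action
  1  $ <S>          u u t p u $  expand <S> -> <D>
  2  $ <D>          u u t p u $  expand <D> -> u u <K> <F>
  3  $ <F> <K> u u  u u t p u $  match u
  4  $ <F> <K> u    u t p u $    match u
  5  $ <F> <K>      t p u $      expand <K> -> epsilon
  6  $ <F>          t p u $      expand <F> -> t <K> p u
  7  $ u p <K> t    t p u $      match t
  8  $ u p <K>      p u $        expand <K> -> epsilon
  9  $ u p          p u $        match p
Stack after step 9: $ u (top = u).

u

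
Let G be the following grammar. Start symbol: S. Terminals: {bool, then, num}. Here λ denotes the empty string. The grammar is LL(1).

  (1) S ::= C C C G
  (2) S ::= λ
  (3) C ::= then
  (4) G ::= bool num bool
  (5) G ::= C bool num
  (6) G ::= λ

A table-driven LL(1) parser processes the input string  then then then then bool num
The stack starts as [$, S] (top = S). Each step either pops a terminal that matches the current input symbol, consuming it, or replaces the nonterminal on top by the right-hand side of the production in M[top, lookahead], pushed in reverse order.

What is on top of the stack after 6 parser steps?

then

     Stack         Input                           Action
  1  $ S           then then then then bool num $  expand S ::= C C C G
  2  $ G C C C     then then then then bool num $  expand C ::= then
  3  $ G C C then  then then then then bool num $  match then
  4  $ G C C       then then then bool num $       expand C ::= then
  5  $ G C then    then then then bool num $       match then
  6  $ G C         then then bool num $            expand C ::= then
Stack after step 6: $ G then (top = then).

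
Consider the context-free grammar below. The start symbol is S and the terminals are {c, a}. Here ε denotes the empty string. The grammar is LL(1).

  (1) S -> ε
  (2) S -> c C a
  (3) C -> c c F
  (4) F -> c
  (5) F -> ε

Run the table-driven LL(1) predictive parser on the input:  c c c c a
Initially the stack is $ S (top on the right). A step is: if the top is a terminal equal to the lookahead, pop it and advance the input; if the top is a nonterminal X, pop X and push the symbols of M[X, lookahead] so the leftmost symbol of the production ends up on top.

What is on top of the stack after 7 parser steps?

     Stack      Input        Action
  1  $ S        c c c c a $  expand S -> c C a
  2  $ a C c    c c c c a $  match c
  3  $ a C      c c c a $    expand C -> c c F
  4  $ a F c c  c c c a $    match c
  5  $ a F c    c c a $      match c
  6  $ a F      c a $        expand F -> c
  7  $ a c      c a $        match c
Stack after step 7: $ a (top = a).

a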